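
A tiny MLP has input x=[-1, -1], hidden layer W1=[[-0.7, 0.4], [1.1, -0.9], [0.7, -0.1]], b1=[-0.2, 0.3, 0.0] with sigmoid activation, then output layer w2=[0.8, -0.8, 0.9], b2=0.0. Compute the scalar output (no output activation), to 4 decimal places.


z1[0] = (-0.7)·(-1) + (0.4)·(-1) - 0.2 = 0.1
z1[1] = (1.1)·(-1) + (-0.9)·(-1) + 0.3 = 0.1
z1[2] = (0.7)·(-1) + (-0.1)·(-1) + 0.0 = -0.6
h = sigmoid(z1) = [0.525, 0.525, 0.3543]
output = (0.8)·(0.525) + (-0.8)·(0.525) + (0.9)·(0.3543) + 0.0 = 0.3189

0.3189


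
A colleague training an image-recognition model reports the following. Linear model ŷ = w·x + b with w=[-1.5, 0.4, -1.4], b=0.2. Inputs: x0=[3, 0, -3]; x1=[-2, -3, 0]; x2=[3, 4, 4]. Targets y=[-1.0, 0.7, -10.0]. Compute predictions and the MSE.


ŷ0 = (-1.5)·(3) + (0.4)·(0) + (-1.4)·(-3) + 0.2 = -0.1
ŷ1 = (-1.5)·(-2) + (0.4)·(-3) + (-1.4)·(0) + 0.2 = 2.0
ŷ2 = (-1.5)·(3) + (0.4)·(4) + (-1.4)·(4) + 0.2 = -8.3
errors² = [0.81, 1.69, 2.89]
MSE = 5.3900/3 = 1.7967

1.7967


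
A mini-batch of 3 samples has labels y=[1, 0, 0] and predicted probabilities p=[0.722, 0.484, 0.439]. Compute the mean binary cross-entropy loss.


L[0] = -ln(0.722) = 0.3257
L[1] = -ln(1-0.484) = -ln(0.516) = 0.6616
L[2] = -ln(1-0.439) = -ln(0.561) = 0.578
mean = (0.3257 + 0.6616 + 0.578)/3 = 0.5218

0.5218


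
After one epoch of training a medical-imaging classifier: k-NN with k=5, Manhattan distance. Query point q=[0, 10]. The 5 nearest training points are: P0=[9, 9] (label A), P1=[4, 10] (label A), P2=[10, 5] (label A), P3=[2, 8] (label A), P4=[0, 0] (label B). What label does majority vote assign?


d(q,P0) = 10  (label A)
d(q,P1) = 4  (label A)
d(q,P2) = 15  (label A)
d(q,P3) = 4  (label A)
d(q,P4) = 10  (label B)
Votes: A=4, B=1
Majority → A

A


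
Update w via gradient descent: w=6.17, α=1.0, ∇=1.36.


w_new = w - α·∇
= 6.17 - 1.0·1.36
= 6.17 - 1.36
= 4.81

4.81


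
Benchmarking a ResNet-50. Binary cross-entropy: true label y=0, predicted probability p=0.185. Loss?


BCE = -[y·ln(p) + (1-y)·ln(1-p)]
= -0 - 1·ln(1-0.185)
= -ln(0.815) = 0.2046

0.2046


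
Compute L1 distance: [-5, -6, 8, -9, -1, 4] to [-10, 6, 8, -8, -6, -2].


d = |-5+ 10| + |-6-6| + |8-8| + |-9+ 8| + |-1+ 6| + |4+ 2|
  = 5 + 12 + 0 + 1 + 5 + 6
  = 29

29


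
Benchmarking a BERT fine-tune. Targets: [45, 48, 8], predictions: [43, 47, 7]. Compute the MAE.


Absolute errors: |45-43|=2, |48-47|=1, |8-7|=1
Sum = 4
MAE = 4/3 = 4/3

4/3


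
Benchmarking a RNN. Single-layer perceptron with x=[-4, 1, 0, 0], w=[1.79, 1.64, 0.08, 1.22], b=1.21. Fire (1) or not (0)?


z = (-4)·(1.79) + (1)·(1.64) + (0)·(0.08) + (0)·(1.22) + 1.21
  = -4.31
step(z) = 0 (z<0)

0


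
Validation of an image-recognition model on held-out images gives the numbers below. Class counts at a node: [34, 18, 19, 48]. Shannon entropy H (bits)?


Probabilities: [34/119, 18/119, 19/119, 48/119] ≈ [0.2857, 0.1513, 0.1597, 0.4034]
H = -((34/119)·log₂(34/119) + (18/119)·log₂(18/119) + (19/119)·log₂(19/119) + (48/119)·log₂(48/119))
  = 1.8795 bits

1.8795 bits


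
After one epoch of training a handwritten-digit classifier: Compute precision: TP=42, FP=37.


Precision = TP/(TP+FP)
= 42/(42+37)
= 42/79 = 53.16%

53.16%


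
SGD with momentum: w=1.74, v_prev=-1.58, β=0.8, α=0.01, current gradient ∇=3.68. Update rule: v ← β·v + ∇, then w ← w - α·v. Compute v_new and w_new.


v_new = 0.8·-1.58 + 3.68 = -1.264 + 3.68 = 2.416
w_new = 1.74 - 0.01·2.416 = 1.74 - 0.02416 = 1.71584

v_new=2.416, w_new=1.71584


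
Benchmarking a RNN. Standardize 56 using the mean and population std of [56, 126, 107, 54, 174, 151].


μ = 111.3333, σ = 44.8764
z = (56 - 111.3333)/44.8764 = -1.233

-1.233


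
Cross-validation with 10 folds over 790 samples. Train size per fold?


Fold size = 790/10 = 79
Training per fold = 790 - 79 = 711

711


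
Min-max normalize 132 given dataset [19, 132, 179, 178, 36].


min=19, max=179
(132-19)/(179-19) = 113/160 = 0.7063

0.7063


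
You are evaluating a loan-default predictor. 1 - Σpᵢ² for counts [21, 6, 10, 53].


Probabilities: [21/90, 6/90, 10/90, 53/90] ≈ [0.2333, 0.0667, 0.1111, 0.5889]
Σpᵢ² = (441 + 36 + 100 + 2809)/90² = 3386/8100
Gini = 1 - Σpᵢ² = 1 - 3386/8100 = 0.582

0.582


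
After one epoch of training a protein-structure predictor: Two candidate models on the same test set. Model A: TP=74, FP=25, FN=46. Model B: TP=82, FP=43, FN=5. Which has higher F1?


Model A: P=74/99=0.7475, R=74/120=0.6167, F1=2PR/(P+R)=2TP/(2TP+FP+FN)=148/219=0.6758
Model B: P=82/125=0.656, R=82/87=0.9425, F1=2PR/(P+R)=2TP/(2TP+FP+FN)=164/212=0.7736
0.6758 < 0.7736 → Model B

Model B


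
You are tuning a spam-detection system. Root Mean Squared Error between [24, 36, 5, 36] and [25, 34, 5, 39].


MSE = 14/4 = 3.5
RMSE = √(14/4) = 1.8708

1.8708


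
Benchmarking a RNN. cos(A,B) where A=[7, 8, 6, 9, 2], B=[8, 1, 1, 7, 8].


A·B = 7·8 + 8·1 + 6·1 + 9·7 + 2·8 = 149
‖A‖ = √234 = 15.2971, ‖B‖ = √179 = 13.3791
cos = 149/(√234·√179) = 149/√41886 = 0.728

0.728


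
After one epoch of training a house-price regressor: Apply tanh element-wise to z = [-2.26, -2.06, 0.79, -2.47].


tanh(-2.26) = -0.9785
tanh(-2.06) = -0.968
tanh(0.79) = 0.6584
tanh(-2.47) = -0.9858
result = [-0.9785, -0.968, 0.6584, -0.9858]

[-0.9785, -0.968, 0.6584, -0.9858]


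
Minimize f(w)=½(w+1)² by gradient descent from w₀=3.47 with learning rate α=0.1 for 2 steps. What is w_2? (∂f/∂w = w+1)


step 1: grad = 3.47+1 = 4.47; w = 3.47 - 0.1·(4.47) = 3.023
step 2: grad = 3.023+1 = 4.023; w = 3.023 - 0.1·(4.023) = 2.6207

2.6207


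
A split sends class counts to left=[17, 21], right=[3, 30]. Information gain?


Parent = [20, 51], H_parent = 0.8577
H_left = 0.992 (n=38), H_right = 0.4395 (n=33)
H_children = (38/71)·0.992 + (33/71)·0.4395 = 0.7352
IG = 0.8577 - 0.7352 = 0.1225

0.1225


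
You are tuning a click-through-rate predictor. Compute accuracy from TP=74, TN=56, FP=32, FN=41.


Accuracy = (TP+TN)/(TP+TN+FP+FN)
= (74+56)/(203)
= 130/203 = 64.04%

64.04%


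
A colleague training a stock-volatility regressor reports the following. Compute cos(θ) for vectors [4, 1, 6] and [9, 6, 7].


A·B = 4·9 + 1·6 + 6·7 = 84
‖A‖ = √53 = 7.2801, ‖B‖ = √166 = 12.8841
cos = 84/(√53·√166) = 84/√8798 = 0.8955

0.8955


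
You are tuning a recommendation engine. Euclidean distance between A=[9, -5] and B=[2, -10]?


d = √((9-2)² + (-5+ 10)²)
  = √(49 + 25)
  = √74 = 8.6023

8.6023


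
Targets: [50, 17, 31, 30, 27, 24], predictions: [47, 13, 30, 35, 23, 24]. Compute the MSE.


Squared errors: (50-47)²=9, (17-13)²=16, (31-30)²=1, (30-35)²=25, (27-23)²=16, (24-24)²=0
Sum = 67
MSE = 67/6 = 67/6

67/6


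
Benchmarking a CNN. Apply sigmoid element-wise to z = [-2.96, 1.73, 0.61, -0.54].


σ(-2.96) = 1/(1+e^2.96) = 0.0493
σ(1.73) = 1/(1+e^-1.73) = 0.8494
σ(0.61) = 1/(1+e^-0.61) = 0.6479
σ(-0.54) = 1/(1+e^0.54) = 0.3682
result = [0.0493, 0.8494, 0.6479, 0.3682]

[0.0493, 0.8494, 0.6479, 0.3682]


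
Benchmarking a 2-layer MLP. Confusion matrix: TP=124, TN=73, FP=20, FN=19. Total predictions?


Total = TP + TN + FP + FN
= 124 + 73 + 20 + 19
= 236
(Predicted positive: 144, predicted negative: 92)

236


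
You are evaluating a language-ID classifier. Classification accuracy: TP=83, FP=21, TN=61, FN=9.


Accuracy = (TP+TN)/(TP+TN+FP+FN)
= (83+61)/(174)
= 144/174 = 82.76%

82.76%


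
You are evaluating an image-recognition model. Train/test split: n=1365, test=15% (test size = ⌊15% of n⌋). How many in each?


Test = ⌊1365·15/100⌋ = 204
Train = 1365 - 204 = 1161

Train: 1161, Test: 204


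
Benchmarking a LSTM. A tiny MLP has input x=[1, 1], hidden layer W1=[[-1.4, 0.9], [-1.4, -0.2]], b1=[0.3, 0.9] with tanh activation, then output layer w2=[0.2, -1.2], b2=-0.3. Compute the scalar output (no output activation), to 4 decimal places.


z1[0] = (-1.4)·(1) + (0.9)·(1) + 0.3 = -0.2
z1[1] = (-1.4)·(1) + (-0.2)·(1) + 0.9 = -0.7
h = tanh(z1) = [-0.1974, -0.6044]
output = (0.2)·(-0.1974) + (-1.2)·(-0.6044) - 0.3 = 0.3858

0.3858


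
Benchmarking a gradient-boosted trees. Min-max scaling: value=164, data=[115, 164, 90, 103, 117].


min=90, max=164
(164-90)/(164-90) = 74/74 = 1.0

1.0


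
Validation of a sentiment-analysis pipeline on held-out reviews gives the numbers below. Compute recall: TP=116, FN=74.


Recall = TP/(TP+FN)
= 116/(116+74)
= 116/190 = 61.05%

61.05%


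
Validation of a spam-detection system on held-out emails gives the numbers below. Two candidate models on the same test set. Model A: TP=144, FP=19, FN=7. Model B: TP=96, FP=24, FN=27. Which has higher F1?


Model A: P=144/163=0.8834, R=144/151=0.9536, F1=2PR/(P+R)=2TP/(2TP+FP+FN)=288/314=0.9172
Model B: P=96/120=0.8, R=96/123=0.7805, F1=2PR/(P+R)=2TP/(2TP+FP+FN)=192/243=0.7901
0.9172 > 0.7901 → Model A

Model A


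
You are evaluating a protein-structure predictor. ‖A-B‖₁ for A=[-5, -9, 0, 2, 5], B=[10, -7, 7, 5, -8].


d = |-5-10| + |-9+ 7| + |0-7| + |2-5| + |5+ 8|
  = 15 + 2 + 7 + 3 + 13
  = 40

40


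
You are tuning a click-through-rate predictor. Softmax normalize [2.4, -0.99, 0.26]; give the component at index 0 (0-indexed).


Exponentials: e^2.4=11.0232, e^-0.99=0.3716, e^0.26=1.2969
Sum = 12.6917
Softmax = [0.8685, 0.0293, 0.1022]
p[0] = 11.0232/12.6917 = 0.8685

0.8685


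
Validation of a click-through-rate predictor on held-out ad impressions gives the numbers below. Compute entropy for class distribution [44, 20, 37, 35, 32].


Probabilities: [44/168, 20/168, 37/168, 35/168, 32/168] ≈ [0.2619, 0.119, 0.2202, 0.2083, 0.1905]
H = -((44/168)·log₂(44/168) + (20/168)·log₂(20/168) + (37/168)·log₂(37/168) + (35/168)·log₂(35/168) + (32/168)·log₂(32/168))
  = 2.2796 bits

2.2796 bits


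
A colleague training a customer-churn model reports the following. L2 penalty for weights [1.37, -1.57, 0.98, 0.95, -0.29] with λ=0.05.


‖w‖₂² = (1.37)² + (-1.57)² + (0.98)² + (0.95)² + (-0.29)²
     = 1.8769 + 2.4649 + 0.9604 + 0.9025 + 0.0841
     = 6.2888
λ·‖w‖₂² = 0.05·6.2888 = 0.31444

0.31444


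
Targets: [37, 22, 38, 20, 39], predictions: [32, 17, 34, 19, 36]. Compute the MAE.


Absolute errors: |37-32|=5, |22-17|=5, |38-34|=4, |20-19|=1, |39-36|=3
Sum = 18
MAE = 18/5 = 18/5

18/5


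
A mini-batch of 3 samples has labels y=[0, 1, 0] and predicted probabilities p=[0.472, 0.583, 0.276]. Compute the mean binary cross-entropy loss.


L[0] = -ln(1-0.472) = -ln(0.528) = 0.6387
L[1] = -ln(0.583) = 0.5396
L[2] = -ln(1-0.276) = -ln(0.724) = 0.323
mean = (0.6387 + 0.5396 + 0.323)/3 = 0.5004

0.5004


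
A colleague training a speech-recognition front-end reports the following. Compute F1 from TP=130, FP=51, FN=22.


Precision = 130/181 = 0.7182
Recall = 130/152 = 0.8553
F1 = 2·P·R/(P+R) = 2·TP/(2·TP+FP+FN) = 260/(260+51+22) = 260/333 = 0.7808

0.7808


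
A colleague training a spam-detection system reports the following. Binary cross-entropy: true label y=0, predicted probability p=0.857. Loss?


BCE = -[y·ln(p) + (1-y)·ln(1-p)]
= -0 - 1·ln(1-0.857)
= -ln(0.143) = 1.9449

1.9449


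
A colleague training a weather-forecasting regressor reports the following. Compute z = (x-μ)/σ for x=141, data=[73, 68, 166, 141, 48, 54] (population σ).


μ = 91.6667, σ = 45.0802
z = (141 - 91.6667)/45.0802 = 1.0943

1.0943


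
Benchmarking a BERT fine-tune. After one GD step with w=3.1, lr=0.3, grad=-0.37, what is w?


w_new = w - α·∇
= 3.1 - 0.3·-0.37
= 3.1 + 0.111
= 3.211

3.211


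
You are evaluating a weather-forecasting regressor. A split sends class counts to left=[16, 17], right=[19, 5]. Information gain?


Parent = [35, 22], H_parent = 0.9621
H_left = 0.9993 (n=33), H_right = 0.7383 (n=24)
H_children = (33/57)·0.9993 + (24/57)·0.7383 = 0.8894
IG = 0.9621 - 0.8894 = 0.0727

0.0727


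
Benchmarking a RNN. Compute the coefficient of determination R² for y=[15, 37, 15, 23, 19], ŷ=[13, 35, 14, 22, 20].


ȳ = 21.8
SS_res = Σ(y-ŷ)² = 11
SS_tot = Σ(y-ȳ)² = 332.8
R² = 1 - SS_res/SS_tot = 1 - 0.0331 = 0.9669

0.9669


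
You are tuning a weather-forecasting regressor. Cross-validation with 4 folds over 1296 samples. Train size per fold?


Fold size = 1296/4 = 324
Training per fold = 1296 - 324 = 972

972


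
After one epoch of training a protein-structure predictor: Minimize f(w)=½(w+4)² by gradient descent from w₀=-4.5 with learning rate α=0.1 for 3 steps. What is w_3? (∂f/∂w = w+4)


step 1: grad = -4.5+4 = -0.5; w = -4.5 - 0.1·(-0.5) = -4.45
step 2: grad = -4.45+4 = -0.45; w = -4.45 - 0.1·(-0.45) = -4.405
step 3: grad = -4.405+4 = -0.405; w = -4.405 - 0.1·(-0.405) = -4.3645

-4.3645


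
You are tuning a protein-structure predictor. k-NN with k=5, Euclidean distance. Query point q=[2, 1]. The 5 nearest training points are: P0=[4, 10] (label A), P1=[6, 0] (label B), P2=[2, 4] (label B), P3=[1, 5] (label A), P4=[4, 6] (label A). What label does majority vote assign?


d(q,P0) = 9.2195  (label A)
d(q,P1) = 4.1231  (label B)
d(q,P2) = 3.0  (label B)
d(q,P3) = 4.1231  (label A)
d(q,P4) = 5.3852  (label A)
Votes: A=3, B=2
Majority → A

A


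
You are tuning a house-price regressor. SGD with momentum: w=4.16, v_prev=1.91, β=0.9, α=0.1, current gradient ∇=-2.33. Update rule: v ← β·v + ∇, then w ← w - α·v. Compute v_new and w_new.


v_new = 0.9·1.91 - 2.33 = 1.719 - 2.33 = -0.611
w_new = 4.16 - 0.1·-0.611 = 4.16 + 0.0611 = 4.2211

v_new=-0.611, w_new=4.2211


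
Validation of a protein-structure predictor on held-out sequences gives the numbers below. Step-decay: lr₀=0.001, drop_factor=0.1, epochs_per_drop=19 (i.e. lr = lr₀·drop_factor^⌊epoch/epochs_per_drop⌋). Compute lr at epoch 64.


n_drops = ⌊64/19⌋ = 3
lr = 0.001·0.1^3 = 0.001·0.001 = 0.000001

0.000001


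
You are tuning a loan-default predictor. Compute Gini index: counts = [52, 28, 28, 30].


Probabilities: [52/138, 28/138, 28/138, 30/138] ≈ [0.3768, 0.2029, 0.2029, 0.2174]
Σpᵢ² = (2704 + 784 + 784 + 900)/138² = 5172/19044
Gini = 1 - Σpᵢ² = 1 - 5172/19044 = 0.7284

0.7284


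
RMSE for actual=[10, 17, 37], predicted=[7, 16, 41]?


MSE = 26/3 = 8.6667
RMSE = √(26/3) = 2.9439

2.9439


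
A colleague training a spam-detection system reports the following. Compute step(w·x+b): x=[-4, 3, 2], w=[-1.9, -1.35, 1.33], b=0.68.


z = (-4)·(-1.9) + (3)·(-1.35) + (2)·(1.33) + 0.68
  = 6.89
step(z) = 1 (z≥0)

1


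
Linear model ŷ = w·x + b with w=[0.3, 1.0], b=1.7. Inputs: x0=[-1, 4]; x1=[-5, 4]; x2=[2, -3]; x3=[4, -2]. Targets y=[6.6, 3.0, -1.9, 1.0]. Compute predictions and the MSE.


ŷ0 = (0.3)·(-1) + (1.0)·(4) + 1.7 = 5.4
ŷ1 = (0.3)·(-5) + (1.0)·(4) + 1.7 = 4.2
ŷ2 = (0.3)·(2) + (1.0)·(-3) + 1.7 = -0.7
ŷ3 = (0.3)·(4) + (1.0)·(-2) + 1.7 = 0.9
errors² = [1.44, 1.44, 1.44, 0.01]
MSE = 4.3300/4 = 1.0825

1.0825


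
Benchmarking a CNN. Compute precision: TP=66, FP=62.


Precision = TP/(TP+FP)
= 66/(66+62)
= 66/128 = 51.56%

51.56%


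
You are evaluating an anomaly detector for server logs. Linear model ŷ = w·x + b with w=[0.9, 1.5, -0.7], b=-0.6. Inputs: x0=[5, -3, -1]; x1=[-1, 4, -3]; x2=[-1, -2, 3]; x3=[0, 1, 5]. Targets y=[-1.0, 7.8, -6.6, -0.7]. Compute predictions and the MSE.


ŷ0 = (0.9)·(5) + (1.5)·(-3) + (-0.7)·(-1) - 0.6 = 0.1
ŷ1 = (0.9)·(-1) + (1.5)·(4) + (-0.7)·(-3) - 0.6 = 6.6
ŷ2 = (0.9)·(-1) + (1.5)·(-2) + (-0.7)·(3) - 0.6 = -6.6
ŷ3 = (0.9)·(0) + (1.5)·(1) + (-0.7)·(5) - 0.6 = -2.6
errors² = [1.21, 1.44, 0.0, 3.61]
MSE = 6.2600/4 = 1.565

1.565


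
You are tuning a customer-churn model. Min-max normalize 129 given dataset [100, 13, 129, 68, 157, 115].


min=13, max=157
(129-13)/(157-13) = 116/144 = 0.8056

0.8056


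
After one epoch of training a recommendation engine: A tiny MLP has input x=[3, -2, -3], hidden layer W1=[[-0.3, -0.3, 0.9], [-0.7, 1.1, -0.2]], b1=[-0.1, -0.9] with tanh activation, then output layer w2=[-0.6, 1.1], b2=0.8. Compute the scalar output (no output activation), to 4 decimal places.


z1[0] = (-0.3)·(3) + (-0.3)·(-2) + (0.9)·(-3) - 0.1 = -3.1
z1[1] = (-0.7)·(3) + (1.1)·(-2) + (-0.2)·(-3) - 0.9 = -4.6
h = tanh(z1) = [-0.9959, -0.9998]
output = (-0.6)·(-0.9959) + (1.1)·(-0.9998) + 0.8 = 0.2978

0.2978


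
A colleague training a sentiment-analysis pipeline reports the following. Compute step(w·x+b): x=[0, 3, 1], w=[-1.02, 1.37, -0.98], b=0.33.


z = (0)·(-1.02) + (3)·(1.37) + (1)·(-0.98) + 0.33
  = 3.46
step(z) = 1 (z≥0)

1


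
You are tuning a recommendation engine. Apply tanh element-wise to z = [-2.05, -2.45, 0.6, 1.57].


tanh(-2.05) = -0.9674
tanh(-2.45) = -0.9852
tanh(0.6) = 0.537
tanh(1.57) = 0.917
result = [-0.9674, -0.9852, 0.537, 0.917]

[-0.9674, -0.9852, 0.537, 0.917]


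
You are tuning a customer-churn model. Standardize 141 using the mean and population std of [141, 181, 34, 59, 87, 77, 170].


μ = 107, σ = 52.8259
z = (141 - 107)/52.8259 = 0.6436

0.6436


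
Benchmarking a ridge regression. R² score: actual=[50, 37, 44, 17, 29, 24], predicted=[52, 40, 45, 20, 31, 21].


ȳ = 33.5
SS_res = Σ(y-ŷ)² = 36
SS_tot = Σ(y-ȳ)² = 777.5
R² = 1 - SS_res/SS_tot = 1 - 0.0463 = 0.9537

0.9537


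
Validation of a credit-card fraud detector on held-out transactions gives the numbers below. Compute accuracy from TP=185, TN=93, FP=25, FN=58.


Accuracy = (TP+TN)/(TP+TN+FP+FN)
= (185+93)/(361)
= 278/361 = 77.01%

77.01%


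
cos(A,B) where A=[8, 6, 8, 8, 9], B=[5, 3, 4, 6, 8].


A·B = 8·5 + 6·3 + 8·4 + 8·6 + 9·8 = 210
‖A‖ = √309 = 17.5784, ‖B‖ = √150 = 12.2474
cos = 210/(√309·√150) = 210/√46350 = 0.9754

0.9754


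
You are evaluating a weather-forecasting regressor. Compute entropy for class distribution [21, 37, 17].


Probabilities: [21/75, 37/75, 17/75] ≈ [0.28, 0.4933, 0.2267]
H = -((21/75)·log₂(21/75) + (37/75)·log₂(37/75) + (17/75)·log₂(17/75))
  = 1.5025 bits

1.5025 bits


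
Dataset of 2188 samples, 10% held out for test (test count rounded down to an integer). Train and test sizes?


Test = ⌊2188·10/100⌋ = 218
Train = 2188 - 218 = 1970

Train: 1970, Test: 218


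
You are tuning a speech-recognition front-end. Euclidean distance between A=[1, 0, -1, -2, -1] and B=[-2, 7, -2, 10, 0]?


d = √((1+ 2)² + (0-7)² + (-1+ 2)² + (-2-10)² + (-1-0)²)
  = √(9 + 49 + 1 + 144 + 1)
  = √204 = 14.2829

14.2829


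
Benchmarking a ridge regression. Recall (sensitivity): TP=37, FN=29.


Recall = TP/(TP+FN)
= 37/(37+29)
= 37/66 = 56.06%

56.06%


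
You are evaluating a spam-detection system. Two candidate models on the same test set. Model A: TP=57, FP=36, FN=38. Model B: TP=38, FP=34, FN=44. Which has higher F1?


Model A: P=57/93=0.6129, R=57/95=0.6, F1=2PR/(P+R)=2TP/(2TP+FP+FN)=114/188=0.6064
Model B: P=38/72=0.5278, R=38/82=0.4634, F1=2PR/(P+R)=2TP/(2TP+FP+FN)=76/154=0.4935
0.6064 > 0.4935 → Model A

Model A


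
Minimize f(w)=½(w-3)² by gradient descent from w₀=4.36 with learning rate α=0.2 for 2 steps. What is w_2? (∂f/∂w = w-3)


step 1: grad = 4.36-3 = 1.36; w = 4.36 - 0.2·(1.36) = 4.088
step 2: grad = 4.088-3 = 1.088; w = 4.088 - 0.2·(1.088) = 3.8704

3.8704


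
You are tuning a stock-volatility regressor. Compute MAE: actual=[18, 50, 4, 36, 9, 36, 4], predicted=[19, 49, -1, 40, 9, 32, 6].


Absolute errors: |18-19|=1, |50-49|=1, |4+ 1|=5, |36-40|=4, |9-9|=0, |36-32|=4, |4-6|=2
Sum = 17
MAE = 17/7 = 17/7

17/7


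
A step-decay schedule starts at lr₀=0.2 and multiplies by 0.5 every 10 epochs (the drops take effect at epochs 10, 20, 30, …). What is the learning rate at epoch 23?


n_drops = ⌊23/10⌋ = 2
lr = 0.2·0.5^2 = 0.2·0.25 = 0.05

0.05


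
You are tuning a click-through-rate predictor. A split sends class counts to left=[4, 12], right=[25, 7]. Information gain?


Parent = [29, 19], H_parent = 0.9685
H_left = 0.8113 (n=16), H_right = 0.7579 (n=32)
H_children = (16/48)·0.8113 + (32/48)·0.7579 = 0.7757
IG = 0.9685 - 0.7757 = 0.1928

0.1928


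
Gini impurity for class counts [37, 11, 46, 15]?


Probabilities: [37/109, 11/109, 46/109, 15/109] ≈ [0.3394, 0.1009, 0.422, 0.1376]
Σpᵢ² = (1369 + 121 + 2116 + 225)/109² = 3831/11881
Gini = 1 - Σpᵢ² = 1 - 3831/11881 = 0.6776

0.6776


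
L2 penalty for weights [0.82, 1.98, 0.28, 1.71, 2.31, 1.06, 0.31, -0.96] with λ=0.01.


‖w‖₂² = (0.82)² + (1.98)² + (0.28)² + (1.71)² + (2.31)² + (1.06)² + (0.31)² + (-0.96)²
     = 0.6724 + 3.9204 + 0.0784 + 2.9241 + 5.3361 + 1.1236 + 0.0961 + 0.9216
     = 15.0727
λ·‖w‖₂² = 0.01·15.0727 = 0.150727

0.150727


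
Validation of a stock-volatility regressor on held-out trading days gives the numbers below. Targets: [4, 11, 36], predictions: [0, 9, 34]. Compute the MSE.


Squared errors: (4-0)²=16, (11-9)²=4, (36-34)²=4
Sum = 24
MSE = 24/3 = 8

8


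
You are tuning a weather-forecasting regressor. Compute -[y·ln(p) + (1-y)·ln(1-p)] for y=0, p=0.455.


BCE = -[y·ln(p) + (1-y)·ln(1-p)]
= -0 - 1·ln(1-0.455)
= -ln(0.545) = 0.607

0.607


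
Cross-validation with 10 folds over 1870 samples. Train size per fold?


Fold size = 1870/10 = 187
Training per fold = 1870 - 187 = 1683

1683


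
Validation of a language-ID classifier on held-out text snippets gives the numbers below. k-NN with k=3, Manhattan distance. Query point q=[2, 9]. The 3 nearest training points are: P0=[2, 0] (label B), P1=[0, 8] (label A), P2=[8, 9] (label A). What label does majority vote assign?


d(q,P0) = 9  (label B)
d(q,P1) = 3  (label A)
d(q,P2) = 6  (label A)
Votes: A=2, B=1
Majority → A

A


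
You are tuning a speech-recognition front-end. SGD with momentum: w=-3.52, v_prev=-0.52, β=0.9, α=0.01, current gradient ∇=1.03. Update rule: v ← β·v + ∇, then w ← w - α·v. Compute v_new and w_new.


v_new = 0.9·-0.52 + 1.03 = -0.468 + 1.03 = 0.562
w_new = -3.52 - 0.01·0.562 = -3.52 - 0.00562 = -3.52562

v_new=0.562, w_new=-3.52562


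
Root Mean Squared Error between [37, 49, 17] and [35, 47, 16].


MSE = 9/3 = 3
RMSE = √(9/3) = 1.7321

1.7321


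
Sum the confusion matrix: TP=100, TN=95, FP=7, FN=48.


Total = TP + TN + FP + FN
= 100 + 95 + 7 + 48
= 250
(Predicted positive: 107, predicted negative: 143)

250


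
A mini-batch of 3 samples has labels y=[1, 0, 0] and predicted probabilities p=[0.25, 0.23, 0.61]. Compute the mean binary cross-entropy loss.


L[0] = -ln(0.25) = 1.3863
L[1] = -ln(1-0.23) = -ln(0.77) = 0.2614
L[2] = -ln(1-0.61) = -ln(0.39) = 0.9416
mean = (1.3863 + 0.2614 + 0.9416)/3 = 0.8631

0.8631


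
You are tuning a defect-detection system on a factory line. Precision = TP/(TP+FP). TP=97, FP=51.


Precision = TP/(TP+FP)
= 97/(97+51)
= 97/148 = 65.54%

65.54%


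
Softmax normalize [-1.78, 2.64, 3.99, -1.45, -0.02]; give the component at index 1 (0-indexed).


Exponentials: e^-1.78=0.1686, e^2.64=14.0132, e^3.99=54.0549, e^-1.45=0.2346, e^-0.02=0.9802
Sum = 69.4515
Softmax = [0.0024, 0.2018, 0.7783, 0.0034, 0.0141]
p[1] = 14.0132/69.4515 = 0.2018

0.2018


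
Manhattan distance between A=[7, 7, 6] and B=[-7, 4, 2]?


d = |7+ 7| + |7-4| + |6-2|
  = 14 + 3 + 4
  = 21

21


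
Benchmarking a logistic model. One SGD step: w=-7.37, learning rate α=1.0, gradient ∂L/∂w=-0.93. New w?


w_new = w - α·∇
= -7.37 - 1.0·-0.93
= -7.37 + 0.93
= -6.44

-6.44


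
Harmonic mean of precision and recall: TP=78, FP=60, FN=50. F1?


Precision = 78/138 = 0.5652
Recall = 78/128 = 0.6094
F1 = 2·P·R/(P+R) = 2·TP/(2·TP+FP+FN) = 156/(156+60+50) = 156/266 = 0.5865

0.5865


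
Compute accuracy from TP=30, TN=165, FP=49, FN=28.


Accuracy = (TP+TN)/(TP+TN+FP+FN)
= (30+165)/(272)
= 195/272 = 71.69%

71.69%


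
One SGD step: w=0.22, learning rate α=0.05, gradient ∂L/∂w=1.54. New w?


w_new = w - α·∇
= 0.22 - 0.05·1.54
= 0.22 - 0.077
= 0.143

0.143


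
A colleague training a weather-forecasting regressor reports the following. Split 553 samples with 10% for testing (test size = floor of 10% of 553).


Test = ⌊553·10/100⌋ = 55
Train = 553 - 55 = 498

Train: 498, Test: 55


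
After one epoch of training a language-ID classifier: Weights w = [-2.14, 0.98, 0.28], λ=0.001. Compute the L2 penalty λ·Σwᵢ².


‖w‖₂² = (-2.14)² + (0.98)² + (0.28)²
     = 4.5796 + 0.9604 + 0.0784
     = 5.6184
λ·‖w‖₂² = 0.001·5.6184 = 0.005618

0.005618


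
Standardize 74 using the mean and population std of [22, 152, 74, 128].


μ = 94, σ = 50.2593
z = (74 - 94)/50.2593 = -0.3979

-0.3979


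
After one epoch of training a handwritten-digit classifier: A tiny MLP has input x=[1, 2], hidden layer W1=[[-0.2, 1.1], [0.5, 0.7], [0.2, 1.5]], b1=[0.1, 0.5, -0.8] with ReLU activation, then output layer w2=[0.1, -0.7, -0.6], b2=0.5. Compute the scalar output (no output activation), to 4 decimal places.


z1[0] = (-0.2)·(1) + (1.1)·(2) + 0.1 = 2.1
z1[1] = (0.5)·(1) + (0.7)·(2) + 0.5 = 2.4
z1[2] = (0.2)·(1) + (1.5)·(2) - 0.8 = 2.4
h = ReLU(z1) = [2.1, 2.4, 2.4]
output = (0.1)·(2.1) + (-0.7)·(2.4) + (-0.6)·(2.4) + 0.5 = -2.41

-2.41


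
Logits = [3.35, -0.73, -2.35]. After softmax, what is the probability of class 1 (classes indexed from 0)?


Exponentials: e^3.35=28.5027, e^-0.73=0.4819, e^-2.35=0.0954
Sum = 29.08
Softmax = [0.9801, 0.0166, 0.0033]
p[1] = 0.4819/29.08 = 0.0166

0.0166


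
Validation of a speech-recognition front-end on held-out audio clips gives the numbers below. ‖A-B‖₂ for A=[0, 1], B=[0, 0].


d = √((0-0)² + (1-0)²)
  = √(0 + 1)
  = √1 = 1.0

1.0


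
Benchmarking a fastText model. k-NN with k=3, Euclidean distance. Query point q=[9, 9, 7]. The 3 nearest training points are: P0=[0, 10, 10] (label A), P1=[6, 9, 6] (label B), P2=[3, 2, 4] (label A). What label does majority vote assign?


d(q,P0) = 9.5394  (label A)
d(q,P1) = 3.1623  (label B)
d(q,P2) = 9.6954  (label A)
Votes: A=2, B=1
Majority → A

A


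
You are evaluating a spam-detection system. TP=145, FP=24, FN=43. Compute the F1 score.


Precision = 145/169 = 0.858
Recall = 145/188 = 0.7713
F1 = 2·P·R/(P+R) = 2·TP/(2·TP+FP+FN) = 290/(290+24+43) = 290/357 = 0.8123

0.8123


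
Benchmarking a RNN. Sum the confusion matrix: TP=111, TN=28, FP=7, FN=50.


Total = TP + TN + FP + FN
= 111 + 28 + 7 + 50
= 196
(Predicted positive: 118, predicted negative: 78)

196


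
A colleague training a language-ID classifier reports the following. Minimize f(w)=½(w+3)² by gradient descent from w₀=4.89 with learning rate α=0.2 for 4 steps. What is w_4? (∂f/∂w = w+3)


step 1: grad = 4.89+3 = 7.89; w = 4.89 - 0.2·(7.89) = 3.312
step 2: grad = 3.312+3 = 6.312; w = 3.312 - 0.2·(6.312) = 2.0496
step 3: grad = 2.0496+3 = 5.0496; w = 2.0496 - 0.2·(5.0496) = 1.03968
step 4: grad = 1.03968+3 = 4.03968; w = 1.03968 - 0.2·(4.03968) = 0.231744

0.231744


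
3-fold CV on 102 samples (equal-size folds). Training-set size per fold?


Fold size = 102/3 = 34
Training per fold = 102 - 34 = 68

68


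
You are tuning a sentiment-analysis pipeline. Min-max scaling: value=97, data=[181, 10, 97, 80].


min=10, max=181
(97-10)/(181-10) = 87/171 = 0.5088

0.5088


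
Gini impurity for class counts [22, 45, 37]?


Probabilities: [22/104, 45/104, 37/104] ≈ [0.2115, 0.4327, 0.3558]
Σpᵢ² = (484 + 2025 + 1369)/104² = 3878/10816
Gini = 1 - Σpᵢ² = 1 - 3878/10816 = 0.6415

0.6415


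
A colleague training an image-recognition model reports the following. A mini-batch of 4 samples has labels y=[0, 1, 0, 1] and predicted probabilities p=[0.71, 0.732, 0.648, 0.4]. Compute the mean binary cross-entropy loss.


L[0] = -ln(1-0.71) = -ln(0.29) = 1.2379
L[1] = -ln(0.732) = 0.312
L[2] = -ln(1-0.648) = -ln(0.352) = 1.0441
L[3] = -ln(0.4) = 0.9163
mean = (1.2379 + 0.312 + 1.0441 + 0.9163)/4 = 0.8776

0.8776


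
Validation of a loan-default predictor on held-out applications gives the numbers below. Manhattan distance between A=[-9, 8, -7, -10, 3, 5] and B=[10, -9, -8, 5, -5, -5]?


d = |-9-10| + |8+ 9| + |-7+ 8| + |-10-5| + |3+ 5| + |5+ 5|
  = 19 + 17 + 1 + 15 + 8 + 10
  = 70

70


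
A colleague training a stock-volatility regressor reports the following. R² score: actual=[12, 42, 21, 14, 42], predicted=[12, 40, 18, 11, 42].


ȳ = 26.2
SS_res = Σ(y-ŷ)² = 22
SS_tot = Σ(y-ȳ)² = 876.8
R² = 1 - SS_res/SS_tot = 1 - 0.0251 = 0.9749

0.9749


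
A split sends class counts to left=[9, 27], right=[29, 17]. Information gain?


Parent = [38, 44], H_parent = 0.9961
H_left = 0.8113 (n=36), H_right = 0.9503 (n=46)
H_children = (36/82)·0.8113 + (46/82)·0.9503 = 0.8893
IG = 0.9961 - 0.8893 = 0.1068

0.1068


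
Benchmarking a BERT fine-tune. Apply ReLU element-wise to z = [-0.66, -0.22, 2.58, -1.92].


ReLU(-0.66) = max(0, -0.66) = 0.0
ReLU(-0.22) = max(0, -0.22) = 0.0
ReLU(2.58) = max(0, 2.58) = 2.58
ReLU(-1.92) = max(0, -1.92) = 0.0
result = [0.0, 0.0, 2.58, 0.0]

[0.0, 0.0, 2.58, 0.0]


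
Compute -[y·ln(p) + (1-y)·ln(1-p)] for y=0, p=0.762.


BCE = -[y·ln(p) + (1-y)·ln(1-p)]
= -0 - 1·ln(1-0.762)
= -ln(0.238) = 1.4355

1.4355


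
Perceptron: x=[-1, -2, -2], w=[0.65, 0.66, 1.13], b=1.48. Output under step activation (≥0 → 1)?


z = (-1)·(0.65) + (-2)·(0.66) + (-2)·(1.13) + 1.48
  = -2.75
step(z) = 0 (z<0)

0


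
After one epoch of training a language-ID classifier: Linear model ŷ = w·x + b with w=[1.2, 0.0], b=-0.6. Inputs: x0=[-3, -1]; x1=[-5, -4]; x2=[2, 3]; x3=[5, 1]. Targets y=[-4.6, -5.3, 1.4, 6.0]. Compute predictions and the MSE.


ŷ0 = (1.2)·(-3) + (0.0)·(-1) - 0.6 = -4.2
ŷ1 = (1.2)·(-5) + (0.0)·(-4) - 0.6 = -6.6
ŷ2 = (1.2)·(2) + (0.0)·(3) - 0.6 = 1.8
ŷ3 = (1.2)·(5) + (0.0)·(1) - 0.6 = 5.4
errors² = [0.16, 1.69, 0.16, 0.36]
MSE = 2.3700/4 = 0.5925

0.5925


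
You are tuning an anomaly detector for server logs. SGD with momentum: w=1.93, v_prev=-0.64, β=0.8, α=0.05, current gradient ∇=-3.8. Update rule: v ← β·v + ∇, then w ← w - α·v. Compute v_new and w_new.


v_new = 0.8·-0.64 - 3.8 = -0.512 - 3.8 = -4.312
w_new = 1.93 - 0.05·-4.312 = 1.93 + 0.2156 = 2.1456

v_new=-4.312, w_new=2.1456


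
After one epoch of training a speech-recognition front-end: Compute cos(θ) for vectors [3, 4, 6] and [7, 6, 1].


A·B = 3·7 + 4·6 + 6·1 = 51
‖A‖ = √61 = 7.8102, ‖B‖ = √86 = 9.2736
cos = 51/(√61·√86) = 51/√5246 = 0.7041

0.7041


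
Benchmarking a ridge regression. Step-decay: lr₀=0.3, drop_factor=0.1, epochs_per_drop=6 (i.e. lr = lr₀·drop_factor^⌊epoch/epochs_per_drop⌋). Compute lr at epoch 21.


n_drops = ⌊21/6⌋ = 3
lr = 0.3·0.1^3 = 0.3·0.001 = 0.0003

0.0003


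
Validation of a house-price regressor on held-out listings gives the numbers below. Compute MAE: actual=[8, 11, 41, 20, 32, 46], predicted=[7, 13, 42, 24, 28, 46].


Absolute errors: |8-7|=1, |11-13|=2, |41-42|=1, |20-24|=4, |32-28|=4, |46-46|=0
Sum = 12
MAE = 12/6 = 2

2


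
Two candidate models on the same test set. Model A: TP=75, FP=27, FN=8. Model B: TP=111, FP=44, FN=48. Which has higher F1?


Model A: P=75/102=0.7353, R=75/83=0.9036, F1=2PR/(P+R)=2TP/(2TP+FP+FN)=150/185=0.8108
Model B: P=111/155=0.7161, R=111/159=0.6981, F1=2PR/(P+R)=2TP/(2TP+FP+FN)=222/314=0.707
0.8108 > 0.707 → Model A

Model A


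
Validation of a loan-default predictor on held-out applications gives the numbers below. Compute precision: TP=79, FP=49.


Precision = TP/(TP+FP)
= 79/(79+49)
= 79/128 = 61.72%

61.72%


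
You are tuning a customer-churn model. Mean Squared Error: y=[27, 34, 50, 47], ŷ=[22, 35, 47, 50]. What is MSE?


Squared errors: (27-22)²=25, (34-35)²=1, (50-47)²=9, (47-50)²=9
Sum = 44
MSE = 44/4 = 11

11


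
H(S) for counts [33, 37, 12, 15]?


Probabilities: [33/97, 37/97, 12/97, 15/97] ≈ [0.3402, 0.3814, 0.1237, 0.1546]
H = -((33/97)·log₂(33/97) + (37/97)·log₂(37/97) + (12/97)·log₂(12/97) + (15/97)·log₂(15/97))
  = 1.849 bits

1.849 bits


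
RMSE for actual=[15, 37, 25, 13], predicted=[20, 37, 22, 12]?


MSE = 35/4 = 8.75
RMSE = √(35/4) = 2.958

2.958


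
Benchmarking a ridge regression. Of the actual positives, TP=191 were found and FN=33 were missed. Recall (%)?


Recall = TP/(TP+FN)
= 191/(191+33)
= 191/224 = 85.27%

85.27%


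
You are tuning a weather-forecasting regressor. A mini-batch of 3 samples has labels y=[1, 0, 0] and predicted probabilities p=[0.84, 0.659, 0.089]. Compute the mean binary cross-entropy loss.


L[0] = -ln(0.84) = 0.1744
L[1] = -ln(1-0.659) = -ln(0.341) = 1.0759
L[2] = -ln(1-0.089) = -ln(0.911) = 0.0932
mean = (0.1744 + 1.0759 + 0.0932)/3 = 0.4478

0.4478


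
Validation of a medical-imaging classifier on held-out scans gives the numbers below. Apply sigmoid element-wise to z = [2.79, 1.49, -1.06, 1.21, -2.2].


σ(2.79) = 1/(1+e^-2.79) = 0.9421
σ(1.49) = 1/(1+e^-1.49) = 0.8161
σ(-1.06) = 1/(1+e^1.06) = 0.2573
σ(1.21) = 1/(1+e^-1.21) = 0.7703
σ(-2.2) = 1/(1+e^2.2) = 0.0998
result = [0.9421, 0.8161, 0.2573, 0.7703, 0.0998]

[0.9421, 0.8161, 0.2573, 0.7703, 0.0998]


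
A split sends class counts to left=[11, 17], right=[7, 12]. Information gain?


Parent = [18, 29], H_parent = 0.9601
H_left = 0.9666 (n=28), H_right = 0.9495 (n=19)
H_children = (28/47)·0.9666 + (19/47)·0.9495 = 0.9597
IG = 0.9601 - 0.9597 = 0.0004

0.0004


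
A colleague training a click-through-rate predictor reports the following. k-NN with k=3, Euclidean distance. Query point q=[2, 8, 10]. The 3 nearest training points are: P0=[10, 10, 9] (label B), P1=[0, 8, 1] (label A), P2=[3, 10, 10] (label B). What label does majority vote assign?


d(q,P0) = 8.3066  (label B)
d(q,P1) = 9.2195  (label A)
d(q,P2) = 2.2361  (label B)
Votes: A=1, B=2
Majority → B

B


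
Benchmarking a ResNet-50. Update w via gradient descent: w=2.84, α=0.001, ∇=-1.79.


w_new = w - α·∇
= 2.84 - 0.001·-1.79
= 2.84 + 0.00179
= 2.84179

2.84179


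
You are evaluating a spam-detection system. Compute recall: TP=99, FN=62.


Recall = TP/(TP+FN)
= 99/(99+62)
= 99/161 = 61.49%

61.49%


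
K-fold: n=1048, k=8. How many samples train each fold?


Fold size = 1048/8 = 131
Training per fold = 1048 - 131 = 917

917


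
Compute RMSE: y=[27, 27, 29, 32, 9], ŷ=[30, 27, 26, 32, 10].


MSE = 19/5 = 3.8
RMSE = √(19/5) = 1.9494

1.9494


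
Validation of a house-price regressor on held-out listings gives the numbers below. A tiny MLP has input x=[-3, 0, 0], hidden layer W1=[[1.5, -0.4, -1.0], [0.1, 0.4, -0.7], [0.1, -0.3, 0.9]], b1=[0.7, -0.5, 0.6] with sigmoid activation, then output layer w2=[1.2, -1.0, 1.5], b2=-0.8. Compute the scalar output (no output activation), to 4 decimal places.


z1[0] = (1.5)·(-3) + (-0.4)·(0) + (-1.0)·(0) + 0.7 = -3.8
z1[1] = (0.1)·(-3) + (0.4)·(0) + (-0.7)·(0) - 0.5 = -0.8
z1[2] = (0.1)·(-3) + (-0.3)·(0) + (0.9)·(0) + 0.6 = 0.3
h = sigmoid(z1) = [0.0219, 0.31, 0.5744]
output = (1.2)·(0.0219) + (-1.0)·(0.31) + (1.5)·(0.5744) - 0.8 = -0.2221

-0.2221


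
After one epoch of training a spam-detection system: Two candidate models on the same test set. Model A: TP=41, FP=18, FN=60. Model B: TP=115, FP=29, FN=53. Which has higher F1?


Model A: P=41/59=0.6949, R=41/101=0.4059, F1=2PR/(P+R)=2TP/(2TP+FP+FN)=82/160=0.5125
Model B: P=115/144=0.7986, R=115/168=0.6845, F1=2PR/(P+R)=2TP/(2TP+FP+FN)=230/312=0.7372
0.5125 < 0.7372 → Model B

Model B


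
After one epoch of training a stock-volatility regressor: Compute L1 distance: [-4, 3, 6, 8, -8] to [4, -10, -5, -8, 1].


d = |-4-4| + |3+ 10| + |6+ 5| + |8+ 8| + |-8-1|
  = 8 + 13 + 11 + 16 + 9
  = 57

57


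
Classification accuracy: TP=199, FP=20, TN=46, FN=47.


Accuracy = (TP+TN)/(TP+TN+FP+FN)
= (199+46)/(312)
= 245/312 = 78.53%

78.53%


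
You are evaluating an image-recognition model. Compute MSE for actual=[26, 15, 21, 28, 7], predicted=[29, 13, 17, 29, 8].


Squared errors: (26-29)²=9, (15-13)²=4, (21-17)²=16, (28-29)²=1, (7-8)²=1
Sum = 31
MSE = 31/5 = 31/5

31/5


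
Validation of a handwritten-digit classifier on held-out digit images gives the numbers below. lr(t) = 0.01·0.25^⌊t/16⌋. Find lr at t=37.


n_drops = ⌊37/16⌋ = 2
lr = 0.01·0.25^2 = 0.01·0.0625 = 0.000625

0.000625


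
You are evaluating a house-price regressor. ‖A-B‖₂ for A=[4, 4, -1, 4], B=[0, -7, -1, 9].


d = √((4-0)² + (4+ 7)² + (-1+ 1)² + (4-9)²)
  = √(16 + 121 + 0 + 25)
  = √162 = 12.7279

12.7279


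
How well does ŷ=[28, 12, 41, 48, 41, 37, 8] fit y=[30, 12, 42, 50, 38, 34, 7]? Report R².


ȳ = 30.4286
SS_res = Σ(y-ŷ)² = 28
SS_tot = Σ(y-ȳ)² = 1475.71
R² = 1 - SS_res/SS_tot = 1 - 0.019 = 0.981

0.981


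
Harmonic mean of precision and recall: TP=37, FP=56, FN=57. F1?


Precision = 37/93 = 0.3978
Recall = 37/94 = 0.3936
F1 = 2·P·R/(P+R) = 2·TP/(2·TP+FP+FN) = 74/(74+56+57) = 74/187 = 0.3957

0.3957


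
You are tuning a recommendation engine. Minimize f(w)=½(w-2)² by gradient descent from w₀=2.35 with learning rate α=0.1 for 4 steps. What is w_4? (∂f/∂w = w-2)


step 1: grad = 2.35-2 = 0.35; w = 2.35 - 0.1·(0.35) = 2.315
step 2: grad = 2.315-2 = 0.315; w = 2.315 - 0.1·(0.315) = 2.2835
step 3: grad = 2.2835-2 = 0.2835; w = 2.2835 - 0.1·(0.2835) = 2.25515
step 4: grad = 2.25515-2 = 0.25515; w = 2.25515 - 0.1·(0.25515) = 2.229635

2.229635


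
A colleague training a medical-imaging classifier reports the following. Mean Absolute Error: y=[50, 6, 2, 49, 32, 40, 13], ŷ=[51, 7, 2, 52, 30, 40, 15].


Absolute errors: |50-51|=1, |6-7|=1, |2-2|=0, |49-52|=3, |32-30|=2, |40-40|=0, |13-15|=2
Sum = 9
MAE = 9/7 = 9/7

9/7


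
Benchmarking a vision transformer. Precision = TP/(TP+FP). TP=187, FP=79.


Precision = TP/(TP+FP)
= 187/(187+79)
= 187/266 = 70.3%

70.3%


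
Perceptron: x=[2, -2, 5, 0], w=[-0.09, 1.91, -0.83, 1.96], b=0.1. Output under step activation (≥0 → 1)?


z = (2)·(-0.09) + (-2)·(1.91) + (5)·(-0.83) + (0)·(1.96) + 0.1
  = -8.05
step(z) = 0 (z<0)

0


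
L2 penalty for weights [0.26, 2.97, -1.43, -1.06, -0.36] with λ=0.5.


‖w‖₂² = (0.26)² + (2.97)² + (-1.43)² + (-1.06)² + (-0.36)²
     = 0.0676 + 8.8209 + 2.0449 + 1.1236 + 0.1296
     = 12.1866
λ·‖w‖₂² = 0.5·12.1866 = 6.0933

6.0933


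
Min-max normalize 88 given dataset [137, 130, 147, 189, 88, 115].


min=88, max=189
(88-88)/(189-88) = 0/101 = 0.0

0.0


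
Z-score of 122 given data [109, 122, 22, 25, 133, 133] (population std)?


μ = 90.6667, σ = 48.1825
z = (122 - 90.6667)/48.1825 = 0.6503

0.6503


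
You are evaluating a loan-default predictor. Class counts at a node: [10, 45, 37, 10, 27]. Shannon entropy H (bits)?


Probabilities: [10/129, 45/129, 37/129, 10/129, 27/129] ≈ [0.0775, 0.3488, 0.2868, 0.0775, 0.2093]
H = -((10/129)·log₂(10/129) + (45/129)·log₂(45/129) + (37/129)·log₂(37/129) + (10/129)·log₂(10/129) + (27/129)·log₂(27/129))
  = 2.091 bits

2.091 bits


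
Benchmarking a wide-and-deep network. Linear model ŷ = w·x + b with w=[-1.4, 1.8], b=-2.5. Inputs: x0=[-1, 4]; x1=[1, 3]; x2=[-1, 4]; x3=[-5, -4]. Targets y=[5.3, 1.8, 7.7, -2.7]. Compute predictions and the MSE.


ŷ0 = (-1.4)·(-1) + (1.8)·(4) - 2.5 = 6.1
ŷ1 = (-1.4)·(1) + (1.8)·(3) - 2.5 = 1.5
ŷ2 = (-1.4)·(-1) + (1.8)·(4) - 2.5 = 6.1
ŷ3 = (-1.4)·(-5) + (1.8)·(-4) - 2.5 = -2.7
errors² = [0.64, 0.09, 2.56, 0.0]
MSE = 3.2900/4 = 0.8225

0.8225
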